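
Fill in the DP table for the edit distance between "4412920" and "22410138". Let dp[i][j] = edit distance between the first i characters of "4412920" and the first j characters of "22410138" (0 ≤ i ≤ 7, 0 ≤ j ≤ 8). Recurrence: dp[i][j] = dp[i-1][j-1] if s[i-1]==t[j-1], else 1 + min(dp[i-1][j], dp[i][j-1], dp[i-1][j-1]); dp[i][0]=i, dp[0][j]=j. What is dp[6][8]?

6

   ''  2  2  4  1  0  1  3  8
''  0  1  2  3  4  5  6  7  8
 4  1  1  2  2  3  4  5  6  7
 4  2  2  2  2  3  4  5  6  7
 1  3  3  3  3  2  3  4  5  6
 2  4  3  3  4  3  3  4  5  6
 9  5  4  4  4  4  4  4  5  6
 2  6  5  4  5  5  5  5  5  6
 0  7  6  5  5  6  5  6  6  6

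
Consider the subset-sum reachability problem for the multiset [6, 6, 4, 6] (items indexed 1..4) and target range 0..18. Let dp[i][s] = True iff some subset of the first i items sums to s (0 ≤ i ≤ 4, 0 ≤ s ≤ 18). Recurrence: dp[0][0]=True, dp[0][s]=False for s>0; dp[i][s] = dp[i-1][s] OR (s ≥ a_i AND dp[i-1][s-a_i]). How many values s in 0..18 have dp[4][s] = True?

7

i\s   0   1   2   3   4   5   6   7   8   9  10  11  12  13  14  15  16  17  18
  0   T   F   F   F   F   F   F   F   F   F   F   F   F   F   F   F   F   F   F
  1   T   F   F   F   F   F   T   F   F   F   F   F   F   F   F   F   F   F   F
  2   T   F   F   F   F   F   T   F   F   F   F   F   T   F   F   F   F   F   F
  3   T   F   F   F   T   F   T   F   F   F   T   F   T   F   F   F   T   F   F
  4   T   F   F   F   T   F   T   F   F   F   T   F   T   F   F   F   T   F   T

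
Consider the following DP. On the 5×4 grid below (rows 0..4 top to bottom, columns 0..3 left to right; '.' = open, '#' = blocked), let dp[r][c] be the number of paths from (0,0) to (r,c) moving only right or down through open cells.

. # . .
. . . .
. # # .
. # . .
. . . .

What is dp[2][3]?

r\c   0   1   2   3
  0   1   0   0   0
  1   1   1   1   1
  2   1   0   0   1
  3   1   0   0   1
  4   1   1   1   2

1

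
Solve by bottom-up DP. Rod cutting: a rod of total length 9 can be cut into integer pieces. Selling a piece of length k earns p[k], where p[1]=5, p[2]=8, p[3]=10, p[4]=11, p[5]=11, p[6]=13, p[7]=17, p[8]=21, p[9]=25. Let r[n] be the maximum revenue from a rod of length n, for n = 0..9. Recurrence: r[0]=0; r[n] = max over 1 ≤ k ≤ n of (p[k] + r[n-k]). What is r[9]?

45

   n    0    1    2    3    4    5    6    7    8    9
r[n]    0    5   10   15   20   25   30   35   40   45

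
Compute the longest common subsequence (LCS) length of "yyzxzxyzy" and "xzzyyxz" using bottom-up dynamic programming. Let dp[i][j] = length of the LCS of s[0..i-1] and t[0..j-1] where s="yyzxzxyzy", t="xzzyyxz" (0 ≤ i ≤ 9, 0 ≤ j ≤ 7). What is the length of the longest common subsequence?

   ''  x  z  z  y  y  x  z
''  0  0  0  0  0  0  0  0
 y  0  0  0  0  1  1  1  1
 y  0  0  0  0  1  2  2  2
 z  0  0  1  1  1  2  2  3
 x  0  1  1  1  1  2  3  3
 z  0  1  2  2  2  2  3  4
 x  0  1  2  2  2  2  3  4
 y  0  1  2  2  3  3  3  4
 z  0  1  2  3  3  3  3  4
 y  0  1  2  3  4  4  4  4

4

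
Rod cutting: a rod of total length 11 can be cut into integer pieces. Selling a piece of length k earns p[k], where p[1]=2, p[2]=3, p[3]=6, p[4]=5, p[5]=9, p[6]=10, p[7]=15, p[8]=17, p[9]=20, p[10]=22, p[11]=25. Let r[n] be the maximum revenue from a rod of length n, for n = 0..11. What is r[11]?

   n    0    1    2    3    4    5    6    7    8    9   10   11
r[n]    0    2    4    6    8   10   12   15   17   20   22   25

25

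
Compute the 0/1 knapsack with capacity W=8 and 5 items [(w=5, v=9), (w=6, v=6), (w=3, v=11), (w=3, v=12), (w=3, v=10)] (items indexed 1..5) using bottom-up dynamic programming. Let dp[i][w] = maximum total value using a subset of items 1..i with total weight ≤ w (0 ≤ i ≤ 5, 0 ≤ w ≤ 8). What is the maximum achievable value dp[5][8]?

i\w   0   1   2   3   4   5   6   7   8
  0   0   0   0   0   0   0   0   0   0
  1   0   0   0   0   0   9   9   9   9
  2   0   0   0   0   0   9   9   9   9
  3   0   0   0  11  11  11  11  11  20
  4   0   0   0  12  12  12  23  23  23
  5   0   0   0  12  12  12  23  23  23

23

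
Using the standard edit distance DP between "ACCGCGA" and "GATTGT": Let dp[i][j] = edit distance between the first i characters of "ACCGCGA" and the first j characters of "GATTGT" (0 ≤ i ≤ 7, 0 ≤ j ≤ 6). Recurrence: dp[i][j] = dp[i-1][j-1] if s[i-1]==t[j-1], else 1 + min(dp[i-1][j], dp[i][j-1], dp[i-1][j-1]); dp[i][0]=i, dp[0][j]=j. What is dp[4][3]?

4

   ''  G  A  T  T  G  T
''  0  1  2  3  4  5  6
 A  1  1  1  2  3  4  5
 C  2  2  2  2  3  4  5
 C  3  3  3  3  3  4  5
 G  4  3  4  4  4  3  4
 C  5  4  4  5  5  4  4
 G  6  5  5  5  6  5  5
 A  7  6  5  6  6  6  6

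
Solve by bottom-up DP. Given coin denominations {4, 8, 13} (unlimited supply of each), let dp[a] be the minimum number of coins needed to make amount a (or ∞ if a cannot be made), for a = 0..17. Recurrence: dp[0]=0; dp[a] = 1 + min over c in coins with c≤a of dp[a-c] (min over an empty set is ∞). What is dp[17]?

2

 a  0  1  2  3  4  5  6  7  8  9 10 11 12 13 14 15 16 17
dp  0  -  -  -  1  -  -  -  1  -  -  -  2  1  -  -  2  2
(- denotes ∞ / unreachable)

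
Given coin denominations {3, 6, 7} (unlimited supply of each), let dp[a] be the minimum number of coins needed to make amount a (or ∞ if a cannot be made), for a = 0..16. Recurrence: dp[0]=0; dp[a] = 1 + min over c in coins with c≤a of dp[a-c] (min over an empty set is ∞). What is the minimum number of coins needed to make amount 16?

 a  0  1  2  3  4  5  6  7  8  9 10 11 12 13 14 15 16
dp  0  -  -  1  -  -  1  1  -  2  2  -  2  2  2  3  3
(- denotes ∞ / unreachable)

3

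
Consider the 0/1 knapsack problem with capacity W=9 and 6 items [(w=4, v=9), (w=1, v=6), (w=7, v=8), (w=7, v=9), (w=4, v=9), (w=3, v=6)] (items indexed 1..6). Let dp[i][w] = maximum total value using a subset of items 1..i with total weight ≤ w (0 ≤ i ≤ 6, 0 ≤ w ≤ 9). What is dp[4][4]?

9

i\w   0   1   2   3   4   5   6   7   8   9
  0   0   0   0   0   0   0   0   0   0   0
  1   0   0   0   0   9   9   9   9   9   9
  2   0   6   6   6   9  15  15  15  15  15
  3   0   6   6   6   9  15  15  15  15  15
  4   0   6   6   6   9  15  15  15  15  15
  5   0   6   6   6   9  15  15  15  18  24
  6   0   6   6   6  12  15  15  15  21  24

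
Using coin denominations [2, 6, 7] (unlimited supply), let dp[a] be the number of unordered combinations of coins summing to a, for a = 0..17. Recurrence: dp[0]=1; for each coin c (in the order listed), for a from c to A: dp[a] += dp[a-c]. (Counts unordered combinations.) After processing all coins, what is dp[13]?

after  coin     0     1     2     3     4     5     6     7     8     9    10    11    12    13    14    15    16    17
          2     1     0     1     0     1     0     1     0     1     0     1     0     1     0     1     0     1     0
          6     1     0     1     0     1     0     2     0     2     0     2     0     3     0     3     0     3     0
          7     1     0     1     0     1     0     2     1     2     1     2     1     3     2     4     2     4     2

2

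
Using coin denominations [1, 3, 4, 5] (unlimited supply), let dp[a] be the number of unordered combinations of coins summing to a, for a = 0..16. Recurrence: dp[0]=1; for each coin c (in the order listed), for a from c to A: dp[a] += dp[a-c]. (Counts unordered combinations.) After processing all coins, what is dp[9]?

10

after  coin     0     1     2     3     4     5     6     7     8     9    10    11    12    13    14    15    16
          1     1     1     1     1     1     1     1     1     1     1     1     1     1     1     1     1     1
          3     1     1     1     2     2     2     3     3     3     4     4     4     5     5     5     6     6
          4     1     1     1     2     3     3     4     5     6     7     8     9    11    12    13    15    17
          5     1     1     1     2     3     4     5     6     8    10    12    14    17    20    23    27    31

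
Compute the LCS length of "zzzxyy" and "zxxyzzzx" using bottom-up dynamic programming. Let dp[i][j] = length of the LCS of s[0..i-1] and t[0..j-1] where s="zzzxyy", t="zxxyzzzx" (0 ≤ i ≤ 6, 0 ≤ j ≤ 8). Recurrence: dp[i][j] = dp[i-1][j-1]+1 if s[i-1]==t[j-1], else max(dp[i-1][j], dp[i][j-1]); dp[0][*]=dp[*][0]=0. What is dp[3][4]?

   ''  z  x  x  y  z  z  z  x
''  0  0  0  0  0  0  0  0  0
 z  0  1  1  1  1  1  1  1  1
 z  0  1  1  1  1  2  2  2  2
 z  0  1  1  1  1  2  3  3  3
 x  0  1  2  2  2  2  3  3  4
 y  0  1  2  2  3  3  3  3  4
 y  0  1  2  2  3  3  3  3  4

1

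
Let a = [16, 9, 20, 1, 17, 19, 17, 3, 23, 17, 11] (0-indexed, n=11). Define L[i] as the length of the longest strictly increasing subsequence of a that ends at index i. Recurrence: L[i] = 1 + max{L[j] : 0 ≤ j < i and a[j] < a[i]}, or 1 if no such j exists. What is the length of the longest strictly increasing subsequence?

   i    0    1    2    3    4    5    6    7    8    9   10
a[i]   16    9   20    1   17   19   17    3   23   17   11
L[i]    1    1    2    1    2    3    2    2    4    3    3

4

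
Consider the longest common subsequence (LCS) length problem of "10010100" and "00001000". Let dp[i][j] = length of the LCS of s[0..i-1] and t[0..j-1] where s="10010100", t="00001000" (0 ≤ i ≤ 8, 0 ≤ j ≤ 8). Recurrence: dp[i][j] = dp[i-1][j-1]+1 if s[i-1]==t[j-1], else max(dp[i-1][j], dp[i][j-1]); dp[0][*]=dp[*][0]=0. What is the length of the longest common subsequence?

6

   ''  0  0  0  0  1  0  0  0
''  0  0  0  0  0  0  0  0  0
 1  0  0  0  0  0  1  1  1  1
 0  0  1  1  1  1  1  2  2  2
 0  0  1  2  2  2  2  2  3  3
 1  0  1  2  2  2  3  3  3  3
 0  0  1  2  3  3  3  4  4  4
 1  0  1  2  3  3  4  4  4  4
 0  0  1  2  3  4  4  5  5  5
 0  0  1  2  3  4  4  5  6  6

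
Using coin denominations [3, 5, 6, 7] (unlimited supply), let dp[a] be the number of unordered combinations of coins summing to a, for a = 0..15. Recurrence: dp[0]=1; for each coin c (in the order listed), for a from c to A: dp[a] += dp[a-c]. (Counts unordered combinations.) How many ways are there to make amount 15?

after  coin     0     1     2     3     4     5     6     7     8     9    10    11    12    13    14    15
          3     1     0     0     1     0     0     1     0     0     1     0     0     1     0     0     1
          5     1     0     0     1     0     1     1     0     1     1     1     1     1     1     1     2
          6     1     0     0     1     0     1     2     0     1     2     1     2     3     1     2     4
          7     1     0     0     1     0     1     2     1     1     2     2     2     4     3     3     5

5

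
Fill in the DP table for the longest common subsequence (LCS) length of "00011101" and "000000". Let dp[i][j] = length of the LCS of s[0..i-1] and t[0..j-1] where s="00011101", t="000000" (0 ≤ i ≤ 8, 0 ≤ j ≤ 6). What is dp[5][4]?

   ''  0  0  0  0  0  0
''  0  0  0  0  0  0  0
 0  0  1  1  1  1  1  1
 0  0  1  2  2  2  2  2
 0  0  1  2  3  3  3  3
 1  0  1  2  3  3  3  3
 1  0  1  2  3  3  3  3
 1  0  1  2  3  3  3  3
 0  0  1  2  3  4  4  4
 1  0  1  2  3  4  4  4

3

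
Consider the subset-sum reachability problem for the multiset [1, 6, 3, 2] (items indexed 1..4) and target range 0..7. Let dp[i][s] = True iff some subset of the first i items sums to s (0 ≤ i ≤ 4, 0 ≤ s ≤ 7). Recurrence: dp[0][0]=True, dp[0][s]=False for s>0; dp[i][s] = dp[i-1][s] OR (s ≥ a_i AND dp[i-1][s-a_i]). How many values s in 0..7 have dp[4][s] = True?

8

i\s   0   1   2   3   4   5   6   7
  0   T   F   F   F   F   F   F   F
  1   T   T   F   F   F   F   F   F
  2   T   T   F   F   F   F   T   T
  3   T   T   F   T   T   F   T   T
  4   T   T   T   T   T   T   T   T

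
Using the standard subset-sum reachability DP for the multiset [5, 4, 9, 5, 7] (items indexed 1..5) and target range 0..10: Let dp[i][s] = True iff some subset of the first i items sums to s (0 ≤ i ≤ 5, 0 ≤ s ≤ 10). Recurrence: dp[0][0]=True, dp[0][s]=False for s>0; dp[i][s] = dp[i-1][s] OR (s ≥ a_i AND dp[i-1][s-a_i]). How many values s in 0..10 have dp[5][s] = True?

i\s   0   1   2   3   4   5   6   7   8   9  10
  0   T   F   F   F   F   F   F   F   F   F   F
  1   T   F   F   F   F   T   F   F   F   F   F
  2   T   F   F   F   T   T   F   F   F   T   F
  3   T   F   F   F   T   T   F   F   F   T   F
  4   T   F   F   F   T   T   F   F   F   T   T
  5   T   F   F   F   T   T   F   T   F   T   T

6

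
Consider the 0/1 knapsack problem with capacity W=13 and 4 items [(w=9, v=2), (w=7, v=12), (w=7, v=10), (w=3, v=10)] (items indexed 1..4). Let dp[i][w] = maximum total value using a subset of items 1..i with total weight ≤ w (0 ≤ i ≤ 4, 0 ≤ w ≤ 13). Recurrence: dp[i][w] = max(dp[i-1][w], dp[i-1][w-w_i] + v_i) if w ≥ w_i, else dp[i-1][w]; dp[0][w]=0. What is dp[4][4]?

i\w   0   1   2   3   4   5   6   7   8   9  10  11  12  13
  0   0   0   0   0   0   0   0   0   0   0   0   0   0   0
  1   0   0   0   0   0   0   0   0   0   2   2   2   2   2
  2   0   0   0   0   0   0   0  12  12  12  12  12  12  12
  3   0   0   0   0   0   0   0  12  12  12  12  12  12  12
  4   0   0   0  10  10  10  10  12  12  12  22  22  22  22

10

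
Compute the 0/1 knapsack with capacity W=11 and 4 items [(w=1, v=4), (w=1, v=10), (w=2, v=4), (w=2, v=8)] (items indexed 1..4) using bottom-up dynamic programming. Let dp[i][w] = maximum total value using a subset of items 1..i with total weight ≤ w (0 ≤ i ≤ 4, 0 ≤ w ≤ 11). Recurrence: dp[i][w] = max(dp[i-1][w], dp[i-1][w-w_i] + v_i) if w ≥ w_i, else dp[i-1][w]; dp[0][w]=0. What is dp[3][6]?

i\w   0   1   2   3   4   5   6   7   8   9  10  11
  0   0   0   0   0   0   0   0   0   0   0   0   0
  1   0   4   4   4   4   4   4   4   4   4   4   4
  2   0  10  14  14  14  14  14  14  14  14  14  14
  3   0  10  14  14  18  18  18  18  18  18  18  18
  4   0  10  14  18  22  22  26  26  26  26  26  26

18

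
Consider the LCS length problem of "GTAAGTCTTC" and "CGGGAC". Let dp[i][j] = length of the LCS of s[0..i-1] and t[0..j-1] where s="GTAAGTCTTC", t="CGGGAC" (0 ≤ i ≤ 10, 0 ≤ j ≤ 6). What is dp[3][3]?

1

   ''  C  G  G  G  A  C
''  0  0  0  0  0  0  0
 G  0  0  1  1  1  1  1
 T  0  0  1  1  1  1  1
 A  0  0  1  1  1  2  2
 A  0  0  1  1  1  2  2
 G  0  0  1  2  2  2  2
 T  0  0  1  2  2  2  2
 C  0  1  1  2  2  2  3
 T  0  1  1  2  2  2  3
 T  0  1  1  2  2  2  3
 C  0  1  1  2  2  2  3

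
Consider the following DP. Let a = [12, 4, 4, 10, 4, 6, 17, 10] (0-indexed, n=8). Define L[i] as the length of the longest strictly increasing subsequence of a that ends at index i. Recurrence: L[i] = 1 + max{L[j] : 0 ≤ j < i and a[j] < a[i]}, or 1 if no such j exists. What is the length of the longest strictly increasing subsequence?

3

   i    0    1    2    3    4    5    6    7
a[i]   12    4    4   10    4    6   17   10
L[i]    1    1    1    2    1    2    3    3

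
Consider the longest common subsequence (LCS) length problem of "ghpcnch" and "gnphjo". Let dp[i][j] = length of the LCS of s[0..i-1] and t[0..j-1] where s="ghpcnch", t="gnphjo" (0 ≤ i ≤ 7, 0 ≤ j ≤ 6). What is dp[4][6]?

2

   ''  g  n  p  h  j  o
''  0  0  0  0  0  0  0
 g  0  1  1  1  1  1  1
 h  0  1  1  1  2  2  2
 p  0  1  1  2  2  2  2
 c  0  1  1  2  2  2  2
 n  0  1  2  2  2  2  2
 c  0  1  2  2  2  2  2
 h  0  1  2  2  3  3  3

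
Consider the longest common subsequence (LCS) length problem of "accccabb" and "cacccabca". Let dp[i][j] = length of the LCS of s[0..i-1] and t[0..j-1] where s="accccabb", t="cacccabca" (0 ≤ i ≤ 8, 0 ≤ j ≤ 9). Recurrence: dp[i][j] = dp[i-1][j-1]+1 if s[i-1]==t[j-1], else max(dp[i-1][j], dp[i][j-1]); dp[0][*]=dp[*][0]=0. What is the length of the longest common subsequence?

6

   ''  c  a  c  c  c  a  b  c  a
''  0  0  0  0  0  0  0  0  0  0
 a  0  0  1  1  1  1  1  1  1  1
 c  0  1  1  2  2  2  2  2  2  2
 c  0  1  1  2  3  3  3  3  3  3
 c  0  1  1  2  3  4  4  4  4  4
 c  0  1  1  2  3  4  4  4  5  5
 a  0  1  2  2  3  4  5  5  5  6
 b  0  1  2  2  3  4  5  6  6  6
 b  0  1  2  2  3  4  5  6  6  6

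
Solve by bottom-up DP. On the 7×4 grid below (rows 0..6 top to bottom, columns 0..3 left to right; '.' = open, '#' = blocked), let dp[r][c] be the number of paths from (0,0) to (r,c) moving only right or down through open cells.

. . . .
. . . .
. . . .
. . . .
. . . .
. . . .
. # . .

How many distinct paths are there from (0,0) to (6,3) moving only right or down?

r\c   0   1   2   3
  0   1   1   1   1
  1   1   2   3   4
  2   1   3   6  10
  3   1   4  10  20
  4   1   5  15  35
  5   1   6  21  56
  6   1   0  21  77

77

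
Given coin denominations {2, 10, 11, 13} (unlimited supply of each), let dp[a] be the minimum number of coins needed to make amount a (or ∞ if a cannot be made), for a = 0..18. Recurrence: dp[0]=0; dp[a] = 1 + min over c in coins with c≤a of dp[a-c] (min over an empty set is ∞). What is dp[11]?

 a  0  1  2  3  4  5  6  7  8  9 10 11 12 13 14 15 16 17 18
dp  0  -  1  -  2  -  3  -  4  -  1  1  2  1  3  2  4  3  5
(- denotes ∞ / unreachable)

1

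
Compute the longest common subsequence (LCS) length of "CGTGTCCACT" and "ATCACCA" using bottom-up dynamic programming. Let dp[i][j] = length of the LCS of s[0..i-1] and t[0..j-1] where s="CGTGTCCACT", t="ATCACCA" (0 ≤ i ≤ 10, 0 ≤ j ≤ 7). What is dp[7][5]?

   ''  A  T  C  A  C  C  A
''  0  0  0  0  0  0  0  0
 C  0  0  0  1  1  1  1  1
 G  0  0  0  1  1  1  1  1
 T  0  0  1  1  1  1  1  1
 G  0  0  1  1  1  1  1  1
 T  0  0  1  1  1  1  1  1
 C  0  0  1  2  2  2  2  2
 C  0  0  1  2  2  3  3  3
 A  0  1  1  2  3  3  3  4
 C  0  1  1  2  3  4  4  4
 T  0  1  2  2  3  4  4  4

3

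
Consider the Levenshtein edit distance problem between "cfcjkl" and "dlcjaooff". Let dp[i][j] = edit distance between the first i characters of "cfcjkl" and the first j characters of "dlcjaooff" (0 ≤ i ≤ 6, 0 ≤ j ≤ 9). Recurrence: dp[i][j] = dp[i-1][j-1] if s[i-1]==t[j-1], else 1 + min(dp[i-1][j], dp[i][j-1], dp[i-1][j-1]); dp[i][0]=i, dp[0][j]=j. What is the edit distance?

   ''  d  l  c  j  a  o  o  f  f
''  0  1  2  3  4  5  6  7  8  9
 c  1  1  2  2  3  4  5  6  7  8
 f  2  2  2  3  3  4  5  6  6  7
 c  3  3  3  2  3  4  5  6  7  7
 j  4  4  4  3  2  3  4  5  6  7
 k  5  5  5  4  3  3  4  5  6  7
 l  6  6  5  5  4  4  4  5  6  7

7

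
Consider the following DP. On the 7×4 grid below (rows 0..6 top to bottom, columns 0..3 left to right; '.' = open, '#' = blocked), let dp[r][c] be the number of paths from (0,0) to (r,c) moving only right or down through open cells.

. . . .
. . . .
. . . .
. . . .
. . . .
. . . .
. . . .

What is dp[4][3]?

35

r\c   0   1   2   3
  0   1   1   1   1
  1   1   2   3   4
  2   1   3   6  10
  3   1   4  10  20
  4   1   5  15  35
  5   1   6  21  56
  6   1   7  28  84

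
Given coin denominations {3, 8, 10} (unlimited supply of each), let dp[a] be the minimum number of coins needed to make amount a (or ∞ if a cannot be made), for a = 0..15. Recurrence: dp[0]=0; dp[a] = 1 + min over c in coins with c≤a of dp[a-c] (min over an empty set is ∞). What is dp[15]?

 a  0  1  2  3  4  5  6  7  8  9 10 11 12 13 14 15
dp  0  -  -  1  -  -  2  -  1  3  1  2  4  2  3  5
(- denotes ∞ / unreachable)

5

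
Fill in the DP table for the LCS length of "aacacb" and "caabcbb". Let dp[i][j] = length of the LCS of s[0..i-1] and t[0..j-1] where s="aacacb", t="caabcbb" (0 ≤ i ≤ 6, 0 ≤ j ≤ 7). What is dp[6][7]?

4

   ''  c  a  a  b  c  b  b
''  0  0  0  0  0  0  0  0
 a  0  0  1  1  1  1  1  1
 a  0  0  1  2  2  2  2  2
 c  0  1  1  2  2  3  3  3
 a  0  1  2  2  2  3  3  3
 c  0  1  2  2  2  3  3  3
 b  0  1  2  2  3  3  4  4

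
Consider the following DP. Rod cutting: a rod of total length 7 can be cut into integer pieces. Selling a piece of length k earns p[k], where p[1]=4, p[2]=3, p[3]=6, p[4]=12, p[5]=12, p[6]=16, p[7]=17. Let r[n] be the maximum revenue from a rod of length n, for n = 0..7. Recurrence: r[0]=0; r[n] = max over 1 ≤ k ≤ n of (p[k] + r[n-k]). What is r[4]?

   n    0    1    2    3    4    5    6    7
r[n]    0    4    8   12   16   20   24   28

16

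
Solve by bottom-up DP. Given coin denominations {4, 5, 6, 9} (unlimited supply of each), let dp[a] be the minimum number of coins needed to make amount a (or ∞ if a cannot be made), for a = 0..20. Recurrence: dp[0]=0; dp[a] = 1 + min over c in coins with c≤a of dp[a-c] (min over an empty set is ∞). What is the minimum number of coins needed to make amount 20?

3

 a  0  1  2  3  4  5  6  7  8  9 10 11 12 13 14 15 16 17 18 19 20
dp  0  -  -  -  1  1  1  -  2  1  2  2  2  2  2  2  3  3  2  3  3
(- denotes ∞ / unreachable)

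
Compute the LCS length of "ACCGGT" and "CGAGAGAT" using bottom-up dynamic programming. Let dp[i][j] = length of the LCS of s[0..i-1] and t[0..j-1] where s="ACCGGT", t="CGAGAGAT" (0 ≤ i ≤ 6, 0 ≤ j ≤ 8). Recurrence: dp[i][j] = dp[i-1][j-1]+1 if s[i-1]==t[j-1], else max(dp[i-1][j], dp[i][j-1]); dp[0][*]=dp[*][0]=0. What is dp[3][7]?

   ''  C  G  A  G  A  G  A  T
''  0  0  0  0  0  0  0  0  0
 A  0  0  0  1  1  1  1  1  1
 C  0  1  1  1  1  1  1  1  1
 C  0  1  1  1  1  1  1  1  1
 G  0  1  2  2  2  2  2  2  2
 G  0  1  2  2  3  3  3  3  3
 T  0  1  2  2  3  3  3  3  4

1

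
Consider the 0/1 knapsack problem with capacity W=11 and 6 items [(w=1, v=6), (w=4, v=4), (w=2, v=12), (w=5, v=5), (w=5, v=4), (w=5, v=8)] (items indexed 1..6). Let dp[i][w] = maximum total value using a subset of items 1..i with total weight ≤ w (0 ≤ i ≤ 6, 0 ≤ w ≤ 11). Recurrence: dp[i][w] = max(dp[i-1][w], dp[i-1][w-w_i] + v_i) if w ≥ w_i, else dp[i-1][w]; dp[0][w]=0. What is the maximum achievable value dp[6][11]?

i\w   0   1   2   3   4   5   6   7   8   9  10  11
  0   0   0   0   0   0   0   0   0   0   0   0   0
  1   0   6   6   6   6   6   6   6   6   6   6   6
  2   0   6   6   6   6  10  10  10  10  10  10  10
  3   0   6  12  18  18  18  18  22  22  22  22  22
  4   0   6  12  18  18  18  18  22  23  23  23  23
  5   0   6  12  18  18  18  18  22  23  23  23  23
  6   0   6  12  18  18  18  18  22  26  26  26  26

26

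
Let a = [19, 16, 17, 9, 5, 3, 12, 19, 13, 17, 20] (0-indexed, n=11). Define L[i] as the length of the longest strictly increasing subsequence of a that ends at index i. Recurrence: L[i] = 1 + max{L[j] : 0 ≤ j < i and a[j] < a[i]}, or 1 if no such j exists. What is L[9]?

4

   i    0    1    2    3    4    5    6    7    8    9   10
a[i]   19   16   17    9    5    3   12   19   13   17   20
L[i]    1    1    2    1    1    1    2    3    3    4    5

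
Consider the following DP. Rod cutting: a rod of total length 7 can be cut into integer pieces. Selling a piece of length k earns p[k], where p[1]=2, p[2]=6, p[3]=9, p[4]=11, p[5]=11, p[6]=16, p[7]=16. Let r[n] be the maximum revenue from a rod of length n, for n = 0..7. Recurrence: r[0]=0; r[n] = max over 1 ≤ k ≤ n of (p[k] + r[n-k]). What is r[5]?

   n    0    1    2    3    4    5    6    7
r[n]    0    2    6    9   12   15   18   21

15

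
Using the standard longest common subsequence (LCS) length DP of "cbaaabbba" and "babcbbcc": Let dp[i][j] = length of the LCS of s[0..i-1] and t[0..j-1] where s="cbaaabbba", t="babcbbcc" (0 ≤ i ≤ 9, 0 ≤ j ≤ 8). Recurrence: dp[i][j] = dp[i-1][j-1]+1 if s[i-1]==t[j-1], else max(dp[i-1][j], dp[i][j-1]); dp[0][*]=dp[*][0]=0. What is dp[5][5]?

   ''  b  a  b  c  b  b  c  c
''  0  0  0  0  0  0  0  0  0
 c  0  0  0  0  1  1  1  1  1
 b  0  1  1  1  1  2  2  2  2
 a  0  1  2  2  2  2  2  2  2
 a  0  1  2  2  2  2  2  2  2
 a  0  1  2  2  2  2  2  2  2
 b  0  1  2  3  3  3  3  3  3
 b  0  1  2  3  3  4  4  4  4
 b  0  1  2  3  3  4  5  5  5
 a  0  1  2  3  3  4  5  5  5

2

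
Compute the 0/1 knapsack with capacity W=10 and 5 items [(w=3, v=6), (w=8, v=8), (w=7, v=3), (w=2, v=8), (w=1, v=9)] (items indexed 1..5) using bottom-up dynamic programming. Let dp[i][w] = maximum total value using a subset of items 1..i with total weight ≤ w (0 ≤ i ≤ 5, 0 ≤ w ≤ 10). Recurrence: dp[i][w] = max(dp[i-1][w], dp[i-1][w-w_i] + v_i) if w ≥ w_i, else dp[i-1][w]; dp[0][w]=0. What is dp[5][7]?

23

i\w   0   1   2   3   4   5   6   7   8   9  10
  0   0   0   0   0   0   0   0   0   0   0   0
  1   0   0   0   6   6   6   6   6   6   6   6
  2   0   0   0   6   6   6   6   6   8   8   8
  3   0   0   0   6   6   6   6   6   8   8   9
  4   0   0   8   8   8  14  14  14  14  14  16
  5   0   9   9  17  17  17  23  23  23  23  23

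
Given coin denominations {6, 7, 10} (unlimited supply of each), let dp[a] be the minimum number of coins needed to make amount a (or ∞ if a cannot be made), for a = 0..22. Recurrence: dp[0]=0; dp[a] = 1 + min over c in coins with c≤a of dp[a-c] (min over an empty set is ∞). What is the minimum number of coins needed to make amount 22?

 a  0  1  2  3  4  5  6  7  8  9 10 11 12 13 14 15 16 17 18 19 20 21 22
dp  0  -  -  -  -  -  1  1  -  -  1  -  2  2  2  -  2  2  3  3  2  3  3
(- denotes ∞ / unreachable)

3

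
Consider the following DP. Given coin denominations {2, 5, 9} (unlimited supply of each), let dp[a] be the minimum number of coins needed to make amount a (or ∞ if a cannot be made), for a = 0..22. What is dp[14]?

 a  0  1  2  3  4  5  6  7  8  9 10 11 12 13 14 15 16 17 18 19 20 21 22
dp  0  -  1  -  2  1  3  2  4  1  2  2  3  3  2  3  3  4  2  3  3  4  4
(- denotes ∞ / unreachable)

2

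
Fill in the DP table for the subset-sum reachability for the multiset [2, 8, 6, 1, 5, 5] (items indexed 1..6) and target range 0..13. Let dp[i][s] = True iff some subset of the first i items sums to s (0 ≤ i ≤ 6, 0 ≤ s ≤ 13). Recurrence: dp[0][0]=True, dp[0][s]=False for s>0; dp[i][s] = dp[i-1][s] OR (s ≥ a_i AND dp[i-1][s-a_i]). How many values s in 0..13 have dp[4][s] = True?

i\s   0   1   2   3   4   5   6   7   8   9  10  11  12  13
  0   T   F   F   F   F   F   F   F   F   F   F   F   F   F
  1   T   F   T   F   F   F   F   F   F   F   F   F   F   F
  2   T   F   T   F   F   F   F   F   T   F   T   F   F   F
  3   T   F   T   F   F   F   T   F   T   F   T   F   F   F
  4   T   T   T   T   F   F   T   T   T   T   T   T   F   F
  5   T   T   T   T   F   T   T   T   T   T   T   T   T   T
  6   T   T   T   T   F   T   T   T   T   T   T   T   T   T

10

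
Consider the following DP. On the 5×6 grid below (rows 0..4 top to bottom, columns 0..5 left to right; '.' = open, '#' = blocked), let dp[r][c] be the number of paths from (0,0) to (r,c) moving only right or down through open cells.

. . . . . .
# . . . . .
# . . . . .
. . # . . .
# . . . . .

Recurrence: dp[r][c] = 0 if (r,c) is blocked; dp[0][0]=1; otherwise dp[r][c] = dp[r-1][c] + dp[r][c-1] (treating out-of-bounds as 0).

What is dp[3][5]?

r\c   0   1   2   3   4   5
  0   1   1   1   1   1   1
  1   0   1   2   3   4   5
  2   0   1   3   6  10  15
  3   0   1   0   6  16  31
  4   0   1   1   7  23  54

31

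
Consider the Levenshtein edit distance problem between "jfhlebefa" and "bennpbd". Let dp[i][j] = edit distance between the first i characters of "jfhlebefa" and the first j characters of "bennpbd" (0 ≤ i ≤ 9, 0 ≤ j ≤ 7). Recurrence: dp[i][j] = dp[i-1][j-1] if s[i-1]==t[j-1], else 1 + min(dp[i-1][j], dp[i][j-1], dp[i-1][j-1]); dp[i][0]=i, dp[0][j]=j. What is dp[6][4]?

6

   ''  b  e  n  n  p  b  d
''  0  1  2  3  4  5  6  7
 j  1  1  2  3  4  5  6  7
 f  2  2  2  3  4  5  6  7
 h  3  3  3  3  4  5  6  7
 l  4  4  4  4  4  5  6  7
 e  5  5  4  5  5  5  6  7
 b  6  5  5  5  6  6  5  6
 e  7  6  5  6  6  7  6  6
 f  8  7  6  6  7  7  7  7
 a  9  8  7  7  7  8  8  8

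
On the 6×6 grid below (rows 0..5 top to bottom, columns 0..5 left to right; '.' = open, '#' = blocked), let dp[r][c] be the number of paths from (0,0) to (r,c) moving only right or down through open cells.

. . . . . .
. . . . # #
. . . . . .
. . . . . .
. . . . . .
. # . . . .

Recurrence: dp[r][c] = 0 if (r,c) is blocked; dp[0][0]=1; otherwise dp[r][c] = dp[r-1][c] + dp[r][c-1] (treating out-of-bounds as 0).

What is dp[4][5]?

105

r\c   0   1   2   3   4   5
  0   1   1   1   1   1   1
  1   1   2   3   4   0   0
  2   1   3   6  10  10  10
  3   1   4  10  20  30  40
  4   1   5  15  35  65 105
  5   1   0  15  50 115 220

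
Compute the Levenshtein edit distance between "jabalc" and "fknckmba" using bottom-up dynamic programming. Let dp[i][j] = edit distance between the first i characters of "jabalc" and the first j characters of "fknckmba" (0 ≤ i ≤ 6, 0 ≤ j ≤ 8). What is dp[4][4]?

   ''  f  k  n  c  k  m  b  a
''  0  1  2  3  4  5  6  7  8
 j  1  1  2  3  4  5  6  7  8
 a  2  2  2  3  4  5  6  7  7
 b  3  3  3  3  4  5  6  6  7
 a  4  4  4  4  4  5  6  7  6
 l  5  5  5  5  5  5  6  7  7
 c  6  6  6  6  5  6  6  7  8

4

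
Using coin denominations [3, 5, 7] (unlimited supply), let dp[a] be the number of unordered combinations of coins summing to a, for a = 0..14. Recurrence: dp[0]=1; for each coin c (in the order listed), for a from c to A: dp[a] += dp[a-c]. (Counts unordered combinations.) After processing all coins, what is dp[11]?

1

after  coin     0     1     2     3     4     5     6     7     8     9    10    11    12    13    14
          3     1     0     0     1     0     0     1     0     0     1     0     0     1     0     0
          5     1     0     0     1     0     1     1     0     1     1     1     1     1     1     1
          7     1     0     0     1     0     1     1     1     1     1     2     1     2     2     2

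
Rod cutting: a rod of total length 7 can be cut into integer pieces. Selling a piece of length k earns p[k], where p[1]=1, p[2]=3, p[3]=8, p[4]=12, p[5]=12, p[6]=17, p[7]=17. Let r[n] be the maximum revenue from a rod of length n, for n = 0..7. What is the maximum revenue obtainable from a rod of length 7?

   n    0    1    2    3    4    5    6    7
r[n]    0    1    3    8   12   13   17   20

20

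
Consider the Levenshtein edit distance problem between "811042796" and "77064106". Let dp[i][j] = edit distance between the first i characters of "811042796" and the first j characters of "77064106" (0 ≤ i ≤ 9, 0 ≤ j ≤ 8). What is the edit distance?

   ''  7  7  0  6  4  1  0  6
''  0  1  2  3  4  5  6  7  8
 8  1  1  2  3  4  5  6  7  8
 1  2  2  2  3  4  5  5  6  7
 1  3  3  3  3  4  5  5  6  7
 0  4  4  4  3  4  5  6  5  6
 4  5  5  5  4  4  4  5  6  6
 2  6  6  6  5  5  5  5  6  7
 7  7  6  6  6  6  6  6  6  7
 9  8  7  7  7  7  7  7  7  7
 6  9  8  8  8  7  8  8  8  7

7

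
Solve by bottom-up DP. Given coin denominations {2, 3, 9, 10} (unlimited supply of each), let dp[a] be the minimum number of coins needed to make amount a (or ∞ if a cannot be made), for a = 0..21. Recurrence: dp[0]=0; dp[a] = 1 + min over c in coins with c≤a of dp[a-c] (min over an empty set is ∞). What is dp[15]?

 a  0  1  2  3  4  5  6  7  8  9 10 11 12 13 14 15 16 17 18 19 20 21
dp  0  -  1  1  2  2  2  3  3  1  1  2  2  2  3  3  3  4  2  2  2  3
(- denotes ∞ / unreachable)

3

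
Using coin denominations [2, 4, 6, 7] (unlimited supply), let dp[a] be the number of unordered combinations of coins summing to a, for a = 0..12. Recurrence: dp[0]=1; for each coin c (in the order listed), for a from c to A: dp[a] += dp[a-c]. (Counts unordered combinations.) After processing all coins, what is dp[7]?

after  coin     0     1     2     3     4     5     6     7     8     9    10    11    12
          2     1     0     1     0     1     0     1     0     1     0     1     0     1
          4     1     0     1     0     2     0     2     0     3     0     3     0     4
          6     1     0     1     0     2     0     3     0     4     0     5     0     7
          7     1     0     1     0     2     0     3     1     4     1     5     2     7

1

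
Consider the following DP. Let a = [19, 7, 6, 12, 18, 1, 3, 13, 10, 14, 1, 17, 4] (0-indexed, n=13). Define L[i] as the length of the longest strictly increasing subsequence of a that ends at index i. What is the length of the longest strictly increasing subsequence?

   i    0    1    2    3    4    5    6    7    8    9   10   11   12
a[i]   19    7    6   12   18    1    3   13   10   14    1   17    4
L[i]    1    1    1    2    3    1    2    3    3    4    1    5    3

5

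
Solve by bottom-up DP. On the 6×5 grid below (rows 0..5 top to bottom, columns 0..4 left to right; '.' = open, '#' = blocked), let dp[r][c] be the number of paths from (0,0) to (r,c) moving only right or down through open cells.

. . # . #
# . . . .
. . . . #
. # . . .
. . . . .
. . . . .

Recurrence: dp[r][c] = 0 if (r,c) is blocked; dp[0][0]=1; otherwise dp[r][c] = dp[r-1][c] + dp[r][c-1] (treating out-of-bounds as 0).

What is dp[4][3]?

r\c   0   1   2   3   4
  0   1   1   0   0   0
  1   0   1   1   1   1
  2   0   1   2   3   0
  3   0   0   2   5   5
  4   0   0   2   7  12
  5   0   0   2   9  21

7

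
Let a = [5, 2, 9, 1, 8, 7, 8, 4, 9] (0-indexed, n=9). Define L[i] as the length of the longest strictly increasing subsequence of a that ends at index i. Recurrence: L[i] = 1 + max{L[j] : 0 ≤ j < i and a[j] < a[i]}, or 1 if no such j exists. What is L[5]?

2

   i    0    1    2    3    4    5    6    7    8
a[i]    5    2    9    1    8    7    8    4    9
L[i]    1    1    2    1    2    2    3    2    4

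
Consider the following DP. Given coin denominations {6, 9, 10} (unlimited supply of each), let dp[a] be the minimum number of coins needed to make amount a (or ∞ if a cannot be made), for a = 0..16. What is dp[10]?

 a  0  1  2  3  4  5  6  7  8  9 10 11 12 13 14 15 16
dp  0  -  -  -  -  -  1  -  -  1  1  -  2  -  -  2  2
(- denotes ∞ / unreachable)

1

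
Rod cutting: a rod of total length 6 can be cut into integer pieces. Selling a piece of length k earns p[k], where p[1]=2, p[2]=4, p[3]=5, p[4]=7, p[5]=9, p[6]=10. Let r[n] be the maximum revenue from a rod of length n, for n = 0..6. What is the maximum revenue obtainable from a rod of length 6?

   n    0    1    2    3    4    5    6
r[n]    0    2    4    6    8   10   12

12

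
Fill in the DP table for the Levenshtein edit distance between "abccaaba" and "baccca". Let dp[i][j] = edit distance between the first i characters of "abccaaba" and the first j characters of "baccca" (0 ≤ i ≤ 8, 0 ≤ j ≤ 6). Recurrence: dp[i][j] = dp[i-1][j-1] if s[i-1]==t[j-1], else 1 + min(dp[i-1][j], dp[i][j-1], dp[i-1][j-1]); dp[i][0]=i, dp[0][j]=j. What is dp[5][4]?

3

   ''  b  a  c  c  c  a
''  0  1  2  3  4  5  6
 a  1  1  1  2  3  4  5
 b  2  1  2  2  3  4  5
 c  3  2  2  2  2  3  4
 c  4  3  3  2  2  2  3
 a  5  4  3  3  3  3  2
 a  6  5  4  4  4  4  3
 b  7  6  5  5  5  5  4
 a  8  7  6  6  6  6  5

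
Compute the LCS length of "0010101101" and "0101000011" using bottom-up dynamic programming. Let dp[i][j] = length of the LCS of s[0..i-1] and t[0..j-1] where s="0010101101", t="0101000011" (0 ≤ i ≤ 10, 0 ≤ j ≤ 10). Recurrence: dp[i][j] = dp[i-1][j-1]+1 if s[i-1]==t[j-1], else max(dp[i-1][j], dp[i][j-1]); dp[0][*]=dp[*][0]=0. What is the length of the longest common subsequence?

7

   ''  0  1  0  1  0  0  0  0  1  1
''  0  0  0  0  0  0  0  0  0  0  0
 0  0  1  1  1  1  1  1  1  1  1  1
 0  0  1  1  2  2  2  2  2  2  2  2
 1  0  1  2  2  3  3  3  3  3  3  3
 0  0  1  2  3  3  4  4  4  4  4  4
 1  0  1  2  3  4  4  4  4  4  5  5
 0  0  1  2  3  4  5  5  5  5  5  5
 1  0  1  2  3  4  5  5  5  5  6  6
 1  0  1  2  3  4  5  5  5  5  6  7
 0  0  1  2  3  4  5  6  6  6  6  7
 1  0  1  2  3  4  5  6  6  6  7  7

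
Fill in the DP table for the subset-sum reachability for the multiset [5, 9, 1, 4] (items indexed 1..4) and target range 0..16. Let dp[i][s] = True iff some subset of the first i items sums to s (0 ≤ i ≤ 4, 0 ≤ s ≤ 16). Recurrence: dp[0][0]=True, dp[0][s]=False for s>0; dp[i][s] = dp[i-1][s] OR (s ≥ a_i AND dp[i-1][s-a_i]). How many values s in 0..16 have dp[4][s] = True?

10

i\s   0   1   2   3   4   5   6   7   8   9  10  11  12  13  14  15  16
  0   T   F   F   F   F   F   F   F   F   F   F   F   F   F   F   F   F
  1   T   F   F   F   F   T   F   F   F   F   F   F   F   F   F   F   F
  2   T   F   F   F   F   T   F   F   F   T   F   F   F   F   T   F   F
  3   T   T   F   F   F   T   T   F   F   T   T   F   F   F   T   T   F
  4   T   T   F   F   T   T   T   F   F   T   T   F   F   T   T   T   F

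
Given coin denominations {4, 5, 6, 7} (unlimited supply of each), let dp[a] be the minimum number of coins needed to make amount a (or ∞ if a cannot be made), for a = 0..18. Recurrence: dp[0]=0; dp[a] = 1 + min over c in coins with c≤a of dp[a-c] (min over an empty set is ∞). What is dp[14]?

2

 a  0  1  2  3  4  5  6  7  8  9 10 11 12 13 14 15 16 17 18
dp  0  -  -  -  1  1  1  1  2  2  2  2  2  2  2  3  3  3  3
(- denotes ∞ / unreachable)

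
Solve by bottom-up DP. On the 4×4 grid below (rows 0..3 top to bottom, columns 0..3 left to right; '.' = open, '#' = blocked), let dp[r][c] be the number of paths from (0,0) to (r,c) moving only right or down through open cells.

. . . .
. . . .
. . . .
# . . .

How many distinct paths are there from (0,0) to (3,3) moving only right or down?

19

r\c   0   1   2   3
  0   1   1   1   1
  1   1   2   3   4
  2   1   3   6  10
  3   0   3   9  19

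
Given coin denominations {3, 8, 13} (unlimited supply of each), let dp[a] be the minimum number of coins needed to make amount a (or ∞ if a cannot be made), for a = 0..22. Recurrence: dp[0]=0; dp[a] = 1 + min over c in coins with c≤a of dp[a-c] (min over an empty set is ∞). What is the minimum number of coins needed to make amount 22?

 a  0  1  2  3  4  5  6  7  8  9 10 11 12 13 14 15 16 17 18 19 20 21 22
dp  0  -  -  1  -  -  2  -  1  3  -  2  4  1  3  5  2  4  6  3  5  2  4
(- denotes ∞ / unreachable)

4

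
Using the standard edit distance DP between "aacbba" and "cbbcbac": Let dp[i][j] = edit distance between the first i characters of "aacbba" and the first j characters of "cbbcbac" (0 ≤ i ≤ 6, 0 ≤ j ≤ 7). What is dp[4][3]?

   ''  c  b  b  c  b  a  c
''  0  1  2  3  4  5  6  7
 a  1  1  2  3  4  5  5  6
 a  2  2  2  3  4  5  5  6
 c  3  2  3  3  3  4  5  5
 b  4  3  2  3  4  3  4  5
 b  5  4  3  2  3  4  4  5
 a  6  5  4  3  3  4  4  5

3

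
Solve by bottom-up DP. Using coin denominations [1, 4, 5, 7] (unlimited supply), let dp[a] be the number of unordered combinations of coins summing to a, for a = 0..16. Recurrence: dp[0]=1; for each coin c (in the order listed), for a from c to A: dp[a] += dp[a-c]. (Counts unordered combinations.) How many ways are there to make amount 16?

after  coin     0     1     2     3     4     5     6     7     8     9    10    11    12    13    14    15    16
          1     1     1     1     1     1     1     1     1     1     1     1     1     1     1     1     1     1
          4     1     1     1     1     2     2     2     2     3     3     3     3     4     4     4     4     5
          5     1     1     1     1     2     3     3     3     4     5     6     6     7     8     9    10    11
          7     1     1     1     1     2     3     3     4     5     6     7     8    10    11    13    15    17

17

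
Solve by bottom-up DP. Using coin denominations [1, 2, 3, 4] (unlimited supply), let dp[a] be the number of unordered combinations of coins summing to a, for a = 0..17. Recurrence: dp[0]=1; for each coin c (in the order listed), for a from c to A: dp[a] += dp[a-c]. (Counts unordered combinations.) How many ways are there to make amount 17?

72

after  coin     0     1     2     3     4     5     6     7     8     9    10    11    12    13    14    15    16    17
          1     1     1     1     1     1     1     1     1     1     1     1     1     1     1     1     1     1     1
          2     1     1     2     2     3     3     4     4     5     5     6     6     7     7     8     8     9     9
          3     1     1     2     3     4     5     7     8    10    12    14    16    19    21    24    27    30    33
          4     1     1     2     3     5     6     9    11    15    18    23    27    34    39    47    54    64    72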